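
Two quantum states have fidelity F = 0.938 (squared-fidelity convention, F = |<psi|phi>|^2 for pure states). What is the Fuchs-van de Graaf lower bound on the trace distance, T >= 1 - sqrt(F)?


Fuchs-van de Graaf (squared-fidelity convention): 1 - sqrt(F) <= T <= sqrt(1 - F).
Lower bound: T >= 1 - sqrt(F)
sqrt(F) = sqrt(0.938) = 0.9685
T >= 1 - 0.9685
T >= 0.0315

0.0315


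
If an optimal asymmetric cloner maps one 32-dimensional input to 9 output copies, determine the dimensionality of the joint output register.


Output space = H^(tensor 9) where dim(H) = 32
dim = 32^9
= 1024 (after 2 factors)
= 32768 (after 3 factors)
= 1048576 (after 4 factors)
= 33554432 (after 5 factors)
= 1073741824 (after 6 factors)
= 34359738368 (after 7 factors)
= 1099511627776 (after 8 factors)
= 35184372088832 (after 9 factors)
= 35184372088832

35184372088832


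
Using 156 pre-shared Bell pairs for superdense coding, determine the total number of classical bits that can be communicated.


Superdense coding allows 2 classical bits per shared entangled pair.
156 pair(s) -> 2 * 156 = 312 classical bits

312


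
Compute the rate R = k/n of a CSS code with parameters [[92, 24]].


Code rate R = k/n
= 24/92
= 0.2609

0.2609


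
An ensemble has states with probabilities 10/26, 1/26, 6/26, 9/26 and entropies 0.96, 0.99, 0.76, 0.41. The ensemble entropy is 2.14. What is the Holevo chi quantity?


chi = S(rho) - sum_i p_i * S(rho_i)
Weighted entropy = 10/26 * 0.96 + 1/26 * 0.99 + 6/26 * 0.76 + 9/26 * 0.41
= 0.7246
chi = 2.14 - 0.7246
= 1.4154

1.4154


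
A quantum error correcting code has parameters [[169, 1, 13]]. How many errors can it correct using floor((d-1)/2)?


Code parameters: [[169, 1, 13]], distance d = 13.
Number of correctable errors = floor((d-1)/2)
= floor((13 - 1)/2)
= floor(12/2)
= 6

6


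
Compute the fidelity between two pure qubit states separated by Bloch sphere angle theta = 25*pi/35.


For states separated by angle theta on Bloch sphere:
F = cos^2(theta/2)
theta = 25*pi/35 = 2.2440
theta/2 = 1.1220
cos(theta/2) = 0.4339
F = 0.1883

0.1883


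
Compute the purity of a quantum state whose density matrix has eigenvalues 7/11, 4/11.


tr(rho^2) = sum of eigenvalues squared
= (7/11)^2 + (4/11)^2
= (49 + 16) / 121
= 65/121
= 0.5372

0.5372


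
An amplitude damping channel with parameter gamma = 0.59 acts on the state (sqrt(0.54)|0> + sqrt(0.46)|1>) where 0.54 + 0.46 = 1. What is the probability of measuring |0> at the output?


For amplitude damping with parameter gamma on state sqrt(a)|0> + sqrt(b)|1>:
alpha^2 = 0.54, beta^2 = 0.46
P(|0>) = alpha^2 + gamma * beta^2
= 0.54 + 0.59 * 0.46
= 0.54 + 0.2714
= 0.8114

0.8114


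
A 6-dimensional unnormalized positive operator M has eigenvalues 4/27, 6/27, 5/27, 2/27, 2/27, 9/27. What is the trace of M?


tr(M) = sum of eigenvalues
= 4/27 + 6/27 + 5/27 + 2/27 + 2/27 + 9/27
= 28/27
= 1.0370

1.0370


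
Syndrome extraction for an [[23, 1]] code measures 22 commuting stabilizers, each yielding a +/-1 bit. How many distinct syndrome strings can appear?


Each stabilizer generator gives a binary (+1 or -1) measurement outcome.
With 22 independent generators:
Total syndromes = 2^22
= 4194304

4194304


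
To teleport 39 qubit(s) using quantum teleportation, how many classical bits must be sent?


Quantum teleportation requires 2 classical bits per qubit teleported.
39 qubit(s) -> 2 * 39 = 78 classical bits

78


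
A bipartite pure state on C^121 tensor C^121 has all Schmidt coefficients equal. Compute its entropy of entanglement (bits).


For a maximally entangled state in d x d:
S = log2(d) = log2(121)
= 6.9189

6.9189


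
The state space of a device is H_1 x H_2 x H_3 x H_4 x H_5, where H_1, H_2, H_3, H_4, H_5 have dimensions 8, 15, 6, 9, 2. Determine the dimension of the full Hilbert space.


dim(H_1 x H_2 x H_3 x H_4 x H_5) = 8 * 15 * 6 * 9 * 2
= 120 * 6 * 9 * 2
= 720 * 9 * 2
= 6480 * 2
= 12960

12960


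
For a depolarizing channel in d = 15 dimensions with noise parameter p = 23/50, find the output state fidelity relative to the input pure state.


F = (1-p) + p/d
= (1 - 0.4600) + 0.4600/15
= 0.5400 + 0.0307
= 0.5707

0.5707


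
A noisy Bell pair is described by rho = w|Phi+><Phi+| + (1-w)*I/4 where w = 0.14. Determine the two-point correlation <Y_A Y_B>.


|Phi+> = (|00> + |11>)/sqrt(2)
For the pure Bell state, <Y_A Y_B> = -1 (Bell-state Pauli correlator).
The maximally-mixed part I/4 has tr(I/4 * P tensor P) = 0 for any traceless Pauli P.
So <Y_A Y_B>_rho = w * (-1) + (1 - w) * 0
= 0.14 * (-1)
= -0.1400

-0.1400


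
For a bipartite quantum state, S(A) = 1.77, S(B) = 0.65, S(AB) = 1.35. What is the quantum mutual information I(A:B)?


I(A:B) = S(A) + S(B) - S(AB)
= 1.77 + 0.65 - 1.35
= 1.0700

1.0700


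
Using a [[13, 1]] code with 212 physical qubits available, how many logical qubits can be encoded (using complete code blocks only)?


Each code block uses 13 physical qubits for 1 logical qubit(s).
Number of complete blocks = floor(212 / 13) = 16
Logical qubits = 16 * 1
= 16

16


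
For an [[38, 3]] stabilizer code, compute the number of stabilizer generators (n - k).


For an [[n,k]] stabilizer code:
Number of stabilizer generators = n - k
= 38 - 3
= 35

35


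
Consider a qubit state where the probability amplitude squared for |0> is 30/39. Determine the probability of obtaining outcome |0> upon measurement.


|alpha|^2 = 30/39 = 0.7692
|beta|^2 = 1 - 30/39 = 9/39 = 0.2308
P(|0>) = |alpha|^2 = 0.7692

0.7692


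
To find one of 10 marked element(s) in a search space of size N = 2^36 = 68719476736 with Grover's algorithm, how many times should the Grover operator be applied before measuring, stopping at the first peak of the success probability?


After j Grover iterations the success probability is P(j) = sin^2((2j+1)*theta), where sin(theta) = sqrt(k/N).
N = 2^36 = 68719476736, k = 10
sin(theta) = sqrt(k/N) = 1.206313194e-05
theta = arcsin(sqrt(k/N)) = 1.206313194e-05 rad
P(j) reaches its first maximum when (2j+1)*theta is as close as possible to pi/2, i.e. j = round(pi/(4*theta) - 1/2).
pi/(4*theta) - 1/2 = 65106.8177
(For comparison, the common estimate pi/4 * sqrt(N/k) = 65107.3177; the exact maximiser is used here.)
Optimal iterations = 65107

65107


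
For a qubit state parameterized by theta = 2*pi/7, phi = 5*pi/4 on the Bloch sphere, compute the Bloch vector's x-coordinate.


theta = 0.8976, phi = 3.9270
r_x = sin(theta)*cos(phi) = 0.7818 * -0.7071
r_x = -0.5528

-0.5528


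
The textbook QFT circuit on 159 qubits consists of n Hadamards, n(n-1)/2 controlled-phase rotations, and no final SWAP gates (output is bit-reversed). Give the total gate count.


Hadamard gates: 159
Controlled rotations: n*(n-1)/2 = 159*158/2 = 12561
SWAP gates: 0 (omitted)
Total = 159 + 12561
= 12720

12720


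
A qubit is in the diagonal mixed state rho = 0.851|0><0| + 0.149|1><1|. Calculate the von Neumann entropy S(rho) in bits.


S = -p*log2(p) - (1-p)*log2(1-p)
p = 0.8510, 1-p = 0.1490
= -0.8510 * log2(0.8510) - 0.1490 * log2(0.1490)
= -(-0.1981) - (-0.4092)
= 0.6073

0.6073


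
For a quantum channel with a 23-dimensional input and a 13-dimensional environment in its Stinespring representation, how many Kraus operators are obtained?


Tracing out the environment in an orthonormal basis {|i>_E} gives Kraus operators K_i = <i|_E U |0>_E.
Number of Kraus operators = dim(H_env) = d_env
= 13

13


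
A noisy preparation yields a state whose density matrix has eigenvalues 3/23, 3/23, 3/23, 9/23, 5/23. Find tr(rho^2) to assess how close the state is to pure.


tr(rho^2) = sum of eigenvalues squared
= (3/23)^2 + (3/23)^2 + (3/23)^2 + (9/23)^2 + (5/23)^2
= (9 + 9 + 9 + 81 + 25) / 529
= 133/529
= 0.2514

0.2514


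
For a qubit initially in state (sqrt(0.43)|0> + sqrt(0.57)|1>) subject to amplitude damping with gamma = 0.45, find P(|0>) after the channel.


For amplitude damping with parameter gamma on state sqrt(a)|0> + sqrt(b)|1>:
alpha^2 = 0.43, beta^2 = 0.57
P(|0>) = alpha^2 + gamma * beta^2
= 0.43 + 0.45 * 0.57
= 0.43 + 0.2565
= 0.6865

0.6865


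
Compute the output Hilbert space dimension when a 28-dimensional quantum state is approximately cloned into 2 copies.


Output space = H^(tensor 2) where dim(H) = 28
dim = 28^2
= 784

784


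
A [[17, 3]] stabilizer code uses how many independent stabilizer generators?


For an [[n,k]] stabilizer code:
Number of stabilizer generators = n - k
= 17 - 3
= 14

14


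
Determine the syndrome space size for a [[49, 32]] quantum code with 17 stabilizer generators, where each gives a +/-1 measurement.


Each stabilizer generator gives a binary (+1 or -1) measurement outcome.
With 17 independent generators:
Total syndromes = 2^17
= 131072

131072


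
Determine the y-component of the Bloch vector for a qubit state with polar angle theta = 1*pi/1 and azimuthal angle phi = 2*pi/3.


theta = 3.1416, phi = 2.0944
r_y = sin(theta)*sin(phi) = 0.0000 * 0.8660
r_y = 0.0000

0.0000


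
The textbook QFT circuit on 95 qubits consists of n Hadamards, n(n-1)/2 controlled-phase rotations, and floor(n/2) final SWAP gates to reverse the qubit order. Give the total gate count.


Hadamard gates: 95
Controlled rotations: n*(n-1)/2 = 95*94/2 = 4465
SWAP gates: floor(n/2) = floor(95/2) = 47
Total = 95 + 4465 + 47
= 4607

4607


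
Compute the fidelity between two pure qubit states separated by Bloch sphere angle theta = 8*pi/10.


For states separated by angle theta on Bloch sphere:
F = cos^2(theta/2)
theta = 8*pi/10 = 2.5133
theta/2 = 1.2566
cos(theta/2) = 0.3090
F = 0.0955

0.0955


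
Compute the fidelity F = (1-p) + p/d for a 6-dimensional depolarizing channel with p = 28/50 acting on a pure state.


F = (1-p) + p/d
= (1 - 0.5600) + 0.5600/6
= 0.4400 + 0.0933
= 0.5333

0.5333


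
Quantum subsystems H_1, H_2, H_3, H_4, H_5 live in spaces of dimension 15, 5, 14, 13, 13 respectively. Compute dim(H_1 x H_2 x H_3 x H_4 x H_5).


dim(H_1 x H_2 x H_3 x H_4 x H_5) = 15 * 5 * 14 * 13 * 13
= 75 * 14 * 13 * 13
= 1050 * 13 * 13
= 13650 * 13
= 177450

177450


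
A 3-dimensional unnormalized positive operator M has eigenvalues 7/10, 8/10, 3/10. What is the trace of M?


tr(M) = sum of eigenvalues
= 7/10 + 8/10 + 3/10
= 18/10
= 1.8000

1.8000


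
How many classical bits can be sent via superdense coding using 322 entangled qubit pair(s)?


Superdense coding allows 2 classical bits per shared entangled pair.
322 pair(s) -> 2 * 322 = 644 classical bits

644


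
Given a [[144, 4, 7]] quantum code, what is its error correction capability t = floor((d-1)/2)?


Code parameters: [[144, 4, 7]], distance d = 7.
Number of correctable errors = floor((d-1)/2)
= floor((7 - 1)/2)
= floor(6/2)
= 3

3


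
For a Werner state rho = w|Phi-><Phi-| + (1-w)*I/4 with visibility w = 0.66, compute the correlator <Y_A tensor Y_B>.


|Phi-> = (|00> - |11>)/sqrt(2)
For the pure Bell state, <Y_A Y_B> = +1 (Bell-state Pauli correlator).
The maximally-mixed part I/4 has tr(I/4 * P tensor P) = 0 for any traceless Pauli P.
So <Y_A Y_B>_rho = w * (+1) + (1 - w) * 0
= 0.66 * (+1)
= 0.6600

0.6600


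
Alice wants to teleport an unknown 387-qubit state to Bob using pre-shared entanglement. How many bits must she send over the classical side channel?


Quantum teleportation requires 2 classical bits per qubit teleported.
387 qubit(s) -> 2 * 387 = 774 classical bits

774


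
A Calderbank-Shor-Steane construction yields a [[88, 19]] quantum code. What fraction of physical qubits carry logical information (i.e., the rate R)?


Code rate R = k/n
= 19/88
= 0.2159

0.2159


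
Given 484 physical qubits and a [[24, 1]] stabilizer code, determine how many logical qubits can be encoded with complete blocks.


Each code block uses 24 physical qubits for 1 logical qubit(s).
Number of complete blocks = floor(484 / 24) = 20
Logical qubits = 20 * 1
= 20

20


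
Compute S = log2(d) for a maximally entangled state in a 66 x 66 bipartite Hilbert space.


For a maximally entangled state in d x d:
S = log2(d) = log2(66)
= 6.0444

6.0444


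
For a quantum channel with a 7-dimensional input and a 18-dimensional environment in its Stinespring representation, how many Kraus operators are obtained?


Tracing out the environment in an orthonormal basis {|i>_E} gives Kraus operators K_i = <i|_E U |0>_E.
Number of Kraus operators = dim(H_env) = d_env
= 18

18


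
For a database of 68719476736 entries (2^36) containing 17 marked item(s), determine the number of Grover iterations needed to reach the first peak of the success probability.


After j Grover iterations the success probability is P(j) = sin^2((2j+1)*theta), where sin(theta) = sqrt(k/N).
N = 2^36 = 68719476736, k = 17
sin(theta) = sqrt(k/N) = 1.572839976e-05
theta = arcsin(sqrt(k/N)) = 1.572839976e-05 rad
P(j) reaches its first maximum when (2j+1)*theta is as close as possible to pi/2, i.e. j = round(pi/(4*theta) - 1/2).
pi/(4*theta) - 1/2 = 49934.5332
(For comparison, the common estimate pi/4 * sqrt(N/k) = 49935.0332; the exact maximiser is used here.)
Optimal iterations = 49935

49935


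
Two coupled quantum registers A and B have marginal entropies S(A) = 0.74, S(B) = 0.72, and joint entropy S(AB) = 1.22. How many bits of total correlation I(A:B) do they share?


I(A:B) = S(A) + S(B) - S(AB)
= 0.74 + 0.72 - 1.22
= 0.2400

0.2400


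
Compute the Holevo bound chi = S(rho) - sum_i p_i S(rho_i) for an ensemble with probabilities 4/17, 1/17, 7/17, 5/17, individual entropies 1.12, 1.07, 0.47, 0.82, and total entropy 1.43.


chi = S(rho) - sum_i p_i * S(rho_i)
Weighted entropy = 4/17 * 1.12 + 1/17 * 1.07 + 7/17 * 0.47 + 5/17 * 0.82
= 0.7612
chi = 1.43 - 0.7612
= 0.6688

0.6688


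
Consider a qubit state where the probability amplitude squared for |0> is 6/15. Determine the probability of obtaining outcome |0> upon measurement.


|alpha|^2 = 6/15 = 0.4000
|beta|^2 = 1 - 6/15 = 9/15 = 0.6000
P(|0>) = |alpha|^2 = 0.4000

0.4000


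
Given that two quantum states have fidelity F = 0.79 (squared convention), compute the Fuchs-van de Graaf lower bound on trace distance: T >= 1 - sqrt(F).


Fuchs-van de Graaf (squared-fidelity convention): 1 - sqrt(F) <= T <= sqrt(1 - F).
Lower bound: T >= 1 - sqrt(F)
sqrt(F) = sqrt(0.79) = 0.8888
T >= 1 - 0.8888
T >= 0.1112

0.1112


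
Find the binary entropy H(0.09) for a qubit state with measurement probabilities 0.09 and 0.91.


S = -p*log2(p) - (1-p)*log2(1-p)
p = 0.0900, 1-p = 0.9100
= -0.0900 * log2(0.0900) - 0.9100 * log2(0.9100)
= -(-0.3127) - (-0.1238)
= 0.4365

0.4365


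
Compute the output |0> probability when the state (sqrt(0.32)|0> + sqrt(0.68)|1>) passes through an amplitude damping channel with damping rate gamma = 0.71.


For amplitude damping with parameter gamma on state sqrt(a)|0> + sqrt(b)|1>:
alpha^2 = 0.32, beta^2 = 0.68
P(|0>) = alpha^2 + gamma * beta^2
= 0.32 + 0.71 * 0.68
= 0.32 + 0.4828
= 0.8028

0.8028


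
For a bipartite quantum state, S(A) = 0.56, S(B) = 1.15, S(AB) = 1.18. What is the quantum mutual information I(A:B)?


I(A:B) = S(A) + S(B) - S(AB)
= 0.56 + 1.15 - 1.18
= 0.5300

0.5300


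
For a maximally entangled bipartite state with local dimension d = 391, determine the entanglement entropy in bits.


For a maximally entangled state in d x d:
S = log2(d) = log2(391)
= 8.6110

8.6110


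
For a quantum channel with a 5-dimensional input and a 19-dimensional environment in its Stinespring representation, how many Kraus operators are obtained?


Tracing out the environment in an orthonormal basis {|i>_E} gives Kraus operators K_i = <i|_E U |0>_E.
Number of Kraus operators = dim(H_env) = d_env
= 19

19


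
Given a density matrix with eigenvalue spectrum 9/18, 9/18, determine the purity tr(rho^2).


tr(rho^2) = sum of eigenvalues squared
= (9/18)^2 + (9/18)^2
= (81 + 81) / 324
= 162/324
= 0.5000

0.5000


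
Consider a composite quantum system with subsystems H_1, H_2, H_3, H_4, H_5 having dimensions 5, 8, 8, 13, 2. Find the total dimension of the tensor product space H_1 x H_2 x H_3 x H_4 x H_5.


dim(H_1 x H_2 x H_3 x H_4 x H_5) = 5 * 8 * 8 * 13 * 2
= 40 * 8 * 13 * 2
= 320 * 13 * 2
= 4160 * 2
= 8320

8320


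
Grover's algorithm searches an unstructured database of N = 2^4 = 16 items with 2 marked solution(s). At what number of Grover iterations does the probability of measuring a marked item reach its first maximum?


After j Grover iterations the success probability is P(j) = sin^2((2j+1)*theta), where sin(theta) = sqrt(k/N).
N = 2^4 = 16, k = 2
sin(theta) = sqrt(k/N) = 0.3535533906
theta = arcsin(sqrt(k/N)) = 0.3613671239 rad
P(j) reaches its first maximum when (2j+1)*theta is as close as possible to pi/2, i.e. j = round(pi/(4*theta) - 1/2).
pi/(4*theta) - 1/2 = 1.6734
(For comparison, the common estimate pi/4 * sqrt(N/k) = 2.2214; the exact maximiser is used here.)
Optimal iterations = 2

2


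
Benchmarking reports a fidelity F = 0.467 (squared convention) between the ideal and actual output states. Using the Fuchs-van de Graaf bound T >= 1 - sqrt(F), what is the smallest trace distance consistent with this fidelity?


Fuchs-van de Graaf (squared-fidelity convention): 1 - sqrt(F) <= T <= sqrt(1 - F).
Lower bound: T >= 1 - sqrt(F)
sqrt(F) = sqrt(0.467) = 0.6834
T >= 1 - 0.6834
T >= 0.3166

0.3166


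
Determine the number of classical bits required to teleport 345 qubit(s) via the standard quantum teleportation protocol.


Quantum teleportation requires 2 classical bits per qubit teleported.
345 qubit(s) -> 2 * 345 = 690 classical bits

690


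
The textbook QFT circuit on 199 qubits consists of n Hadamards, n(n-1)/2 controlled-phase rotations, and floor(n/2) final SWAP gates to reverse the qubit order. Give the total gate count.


Hadamard gates: 199
Controlled rotations: n*(n-1)/2 = 199*198/2 = 19701
SWAP gates: floor(n/2) = floor(199/2) = 99
Total = 199 + 19701 + 99
= 19999

19999


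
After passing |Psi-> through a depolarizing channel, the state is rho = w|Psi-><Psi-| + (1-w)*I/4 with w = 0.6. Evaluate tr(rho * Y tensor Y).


|Psi-> = (|01> - |10>)/sqrt(2)
For the pure Bell state, <Y_A Y_B> = -1 (Bell-state Pauli correlator).
The maximally-mixed part I/4 has tr(I/4 * P tensor P) = 0 for any traceless Pauli P.
So <Y_A Y_B>_rho = w * (-1) + (1 - w) * 0
= 0.6 * (-1)
= -0.6000

-0.6000


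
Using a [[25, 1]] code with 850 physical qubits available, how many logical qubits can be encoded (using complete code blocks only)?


Each code block uses 25 physical qubits for 1 logical qubit(s).
Number of complete blocks = floor(850 / 25) = 34
Logical qubits = 34 * 1
= 34

34


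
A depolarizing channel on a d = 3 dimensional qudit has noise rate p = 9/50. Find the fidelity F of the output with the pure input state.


F = (1-p) + p/d
= (1 - 0.1800) + 0.1800/3
= 0.8200 + 0.0600
= 0.8800

0.8800


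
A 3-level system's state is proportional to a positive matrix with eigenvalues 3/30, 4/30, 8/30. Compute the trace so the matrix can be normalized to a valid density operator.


tr(M) = sum of eigenvalues
= 3/30 + 4/30 + 8/30
= 15/30
= 0.5000

0.5000


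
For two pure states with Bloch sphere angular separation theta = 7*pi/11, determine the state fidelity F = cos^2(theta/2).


For states separated by angle theta on Bloch sphere:
F = cos^2(theta/2)
theta = 7*pi/11 = 1.9992
theta/2 = 0.9996
cos(theta/2) = 0.5406
F = 0.2923

0.2923


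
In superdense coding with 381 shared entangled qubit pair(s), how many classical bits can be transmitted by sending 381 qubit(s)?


Superdense coding allows 2 classical bits per shared entangled pair.
381 pair(s) -> 2 * 381 = 762 classical bits

762


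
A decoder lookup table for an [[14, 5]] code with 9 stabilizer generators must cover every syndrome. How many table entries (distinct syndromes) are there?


Each stabilizer generator gives a binary (+1 or -1) measurement outcome.
With 9 independent generators:
Total syndromes = 2^9
= 512

512


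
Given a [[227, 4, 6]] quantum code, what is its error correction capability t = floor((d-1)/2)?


Code parameters: [[227, 4, 6]], distance d = 6.
Number of correctable errors = floor((d-1)/2)
= floor((6 - 1)/2)
= floor(5/2)
= 2

2


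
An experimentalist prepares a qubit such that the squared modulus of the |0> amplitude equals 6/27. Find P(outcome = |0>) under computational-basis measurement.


|alpha|^2 = 6/27 = 0.2222
|beta|^2 = 1 - 6/27 = 21/27 = 0.7778
P(|0>) = |alpha|^2 = 0.2222

0.2222


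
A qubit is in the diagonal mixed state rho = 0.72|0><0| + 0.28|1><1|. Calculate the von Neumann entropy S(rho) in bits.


S = -p*log2(p) - (1-p)*log2(1-p)
p = 0.7200, 1-p = 0.2800
= -0.7200 * log2(0.7200) - 0.2800 * log2(0.2800)
= -(-0.3412) - (-0.5142)
= 0.8555

0.8555


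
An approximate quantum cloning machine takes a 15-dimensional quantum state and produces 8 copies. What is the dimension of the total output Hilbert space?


Output space = H^(tensor 8) where dim(H) = 15
dim = 15^8
= 225 (after 2 factors)
= 3375 (after 3 factors)
= 50625 (after 4 factors)
= 759375 (after 5 factors)
= 11390625 (after 6 factors)
= 170859375 (after 7 factors)
= 2562890625 (after 8 factors)
= 2562890625

2562890625


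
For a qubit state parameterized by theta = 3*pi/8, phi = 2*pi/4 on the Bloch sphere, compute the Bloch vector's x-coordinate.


theta = 1.1781, phi = 1.5708
r_x = sin(theta)*cos(phi) = 0.9239 * 0.0000
r_x = 0.0000

0.0000


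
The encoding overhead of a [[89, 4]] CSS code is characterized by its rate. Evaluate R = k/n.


Code rate R = k/n
= 4/89
= 0.0449

0.0449


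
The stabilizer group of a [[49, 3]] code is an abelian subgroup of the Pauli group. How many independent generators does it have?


For an [[n,k]] stabilizer code:
Number of stabilizer generators = n - k
= 49 - 3
= 46

46


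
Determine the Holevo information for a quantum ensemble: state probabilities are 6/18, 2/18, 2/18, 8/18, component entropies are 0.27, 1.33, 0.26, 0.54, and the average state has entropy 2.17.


chi = S(rho) - sum_i p_i * S(rho_i)
Weighted entropy = 6/18 * 0.27 + 2/18 * 1.33 + 2/18 * 0.26 + 8/18 * 0.54
= 0.5067
chi = 2.17 - 0.5067
= 1.6633

1.6633


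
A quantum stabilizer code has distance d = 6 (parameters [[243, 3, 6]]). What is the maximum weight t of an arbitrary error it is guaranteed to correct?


Code parameters: [[243, 3, 6]], distance d = 6.
Number of correctable errors = floor((d-1)/2)
= floor((6 - 1)/2)
= floor(5/2)
= 2

2


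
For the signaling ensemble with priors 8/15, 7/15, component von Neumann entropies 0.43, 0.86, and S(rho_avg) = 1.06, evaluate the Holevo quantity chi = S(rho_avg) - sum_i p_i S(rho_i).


chi = S(rho) - sum_i p_i * S(rho_i)
Weighted entropy = 8/15 * 0.43 + 7/15 * 0.86
= 0.6307
chi = 1.06 - 0.6307
= 0.4293

0.4293


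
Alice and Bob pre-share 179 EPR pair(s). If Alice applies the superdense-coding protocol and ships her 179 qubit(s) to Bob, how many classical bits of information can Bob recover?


Superdense coding allows 2 classical bits per shared entangled pair.
179 pair(s) -> 2 * 179 = 358 classical bits

358


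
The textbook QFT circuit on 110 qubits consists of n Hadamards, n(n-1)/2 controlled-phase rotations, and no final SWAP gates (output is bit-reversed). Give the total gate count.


Hadamard gates: 110
Controlled rotations: n*(n-1)/2 = 110*109/2 = 5995
SWAP gates: 0 (omitted)
Total = 110 + 5995
= 6105

6105


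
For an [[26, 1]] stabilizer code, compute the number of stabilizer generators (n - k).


For an [[n,k]] stabilizer code:
Number of stabilizer generators = n - k
= 26 - 1
= 25

25


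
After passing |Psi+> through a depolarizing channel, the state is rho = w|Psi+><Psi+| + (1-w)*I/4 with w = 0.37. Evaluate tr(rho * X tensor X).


|Psi+> = (|01> + |10>)/sqrt(2)
For the pure Bell state, <X_A X_B> = +1 (Bell-state Pauli correlator).
The maximally-mixed part I/4 has tr(I/4 * P tensor P) = 0 for any traceless Pauli P.
So <X_A X_B>_rho = w * (+1) + (1 - w) * 0
= 0.37 * (+1)
= 0.3700

0.3700


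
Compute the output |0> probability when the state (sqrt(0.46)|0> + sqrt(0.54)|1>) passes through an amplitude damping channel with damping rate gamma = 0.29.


For amplitude damping with parameter gamma on state sqrt(a)|0> + sqrt(b)|1>:
alpha^2 = 0.46, beta^2 = 0.54
P(|0>) = alpha^2 + gamma * beta^2
= 0.46 + 0.29 * 0.54
= 0.46 + 0.1566
= 0.6166

0.6166


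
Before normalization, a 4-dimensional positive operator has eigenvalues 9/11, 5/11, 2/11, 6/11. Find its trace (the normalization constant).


tr(M) = sum of eigenvalues
= 9/11 + 5/11 + 2/11 + 6/11
= 22/11
= 2.0000

2.0000


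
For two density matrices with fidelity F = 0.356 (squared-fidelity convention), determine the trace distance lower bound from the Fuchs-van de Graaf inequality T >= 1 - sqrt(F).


Fuchs-van de Graaf (squared-fidelity convention): 1 - sqrt(F) <= T <= sqrt(1 - F).
Lower bound: T >= 1 - sqrt(F)
sqrt(F) = sqrt(0.356) = 0.5967
T >= 1 - 0.5967
T >= 0.4033

0.4033


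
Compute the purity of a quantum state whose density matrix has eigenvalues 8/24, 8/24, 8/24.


tr(rho^2) = sum of eigenvalues squared
= (8/24)^2 + (8/24)^2 + (8/24)^2
= (64 + 64 + 64) / 576
= 192/576
= 0.3333

0.3333


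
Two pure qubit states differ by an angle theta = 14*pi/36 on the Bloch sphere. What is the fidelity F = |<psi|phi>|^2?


For states separated by angle theta on Bloch sphere:
F = cos^2(theta/2)
theta = 14*pi/36 = 1.2217
theta/2 = 0.6109
cos(theta/2) = 0.8192
F = 0.6710

0.6710


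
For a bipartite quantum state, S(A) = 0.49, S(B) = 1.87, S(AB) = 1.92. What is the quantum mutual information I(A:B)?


I(A:B) = S(A) + S(B) - S(AB)
= 0.49 + 1.87 - 1.92
= 0.4400

0.4400


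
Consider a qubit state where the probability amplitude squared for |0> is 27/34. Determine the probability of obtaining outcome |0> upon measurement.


|alpha|^2 = 27/34 = 0.7941
|beta|^2 = 1 - 27/34 = 7/34 = 0.2059
P(|0>) = |alpha|^2 = 0.7941

0.7941


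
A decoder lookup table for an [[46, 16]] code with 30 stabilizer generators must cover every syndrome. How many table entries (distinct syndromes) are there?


Each stabilizer generator gives a binary (+1 or -1) measurement outcome.
With 30 independent generators:
Total syndromes = 2^30
= 1073741824

1073741824


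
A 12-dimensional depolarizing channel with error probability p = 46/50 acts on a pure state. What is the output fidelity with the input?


F = (1-p) + p/d
= (1 - 0.9200) + 0.9200/12
= 0.0800 + 0.0767
= 0.1567

0.1567


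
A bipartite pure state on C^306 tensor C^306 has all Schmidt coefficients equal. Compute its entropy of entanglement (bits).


For a maximally entangled state in d x d:
S = log2(d) = log2(306)
= 8.2574

8.2574


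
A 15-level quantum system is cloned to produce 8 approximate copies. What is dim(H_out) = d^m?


Output space = H^(tensor 8) where dim(H) = 15
dim = 15^8
= 225 (after 2 factors)
= 3375 (after 3 factors)
= 50625 (after 4 factors)
= 759375 (after 5 factors)
= 11390625 (after 6 factors)
= 170859375 (after 7 factors)
= 2562890625 (after 8 factors)
= 2562890625

2562890625


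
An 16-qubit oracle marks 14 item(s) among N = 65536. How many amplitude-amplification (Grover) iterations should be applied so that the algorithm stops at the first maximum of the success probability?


After j Grover iterations the success probability is P(j) = sin^2((2j+1)*theta), where sin(theta) = sqrt(k/N).
N = 2^16 = 65536, k = 14
sin(theta) = sqrt(k/N) = 0.01461584917
theta = arcsin(sqrt(k/N)) = 0.0146163696 rad
P(j) reaches its first maximum when (2j+1)*theta is as close as possible to pi/2, i.e. j = round(pi/(4*theta) - 1/2).
pi/(4*theta) - 1/2 = 53.2341
(For comparison, the common estimate pi/4 * sqrt(N/k) = 53.7361; the exact maximiser is used here.)
Optimal iterations = 53

53


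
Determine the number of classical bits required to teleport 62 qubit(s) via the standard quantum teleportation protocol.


Quantum teleportation requires 2 classical bits per qubit teleported.
62 qubit(s) -> 2 * 62 = 124 classical bits

124


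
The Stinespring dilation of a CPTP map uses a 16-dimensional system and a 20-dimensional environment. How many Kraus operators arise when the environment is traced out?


Tracing out the environment in an orthonormal basis {|i>_E} gives Kraus operators K_i = <i|_E U |0>_E.
Number of Kraus operators = dim(H_env) = d_env
= 20

20


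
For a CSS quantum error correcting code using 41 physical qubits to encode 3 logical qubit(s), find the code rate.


Code rate R = k/n
= 3/41
= 0.0732

0.0732


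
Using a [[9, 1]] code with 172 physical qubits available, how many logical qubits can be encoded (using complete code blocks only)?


Each code block uses 9 physical qubits for 1 logical qubit(s).
Number of complete blocks = floor(172 / 9) = 19
Logical qubits = 19 * 1
= 19

19


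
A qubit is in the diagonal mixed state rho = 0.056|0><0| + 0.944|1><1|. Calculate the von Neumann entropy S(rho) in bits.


S = -p*log2(p) - (1-p)*log2(1-p)
p = 0.0560, 1-p = 0.9440
= -0.0560 * log2(0.0560) - 0.9440 * log2(0.9440)
= -(-0.2329) - (-0.0785)
= 0.3114

0.3114


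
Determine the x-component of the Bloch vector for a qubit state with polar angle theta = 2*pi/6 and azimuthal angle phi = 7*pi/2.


theta = 1.0472, phi = 10.9956
r_x = sin(theta)*cos(phi) = 0.8660 * 0.0000
r_x = 0.0000

0.0000


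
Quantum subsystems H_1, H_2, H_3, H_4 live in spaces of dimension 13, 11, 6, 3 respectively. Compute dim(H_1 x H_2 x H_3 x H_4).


dim(H_1 x H_2 x H_3 x H_4) = 13 * 11 * 6 * 3
= 143 * 6 * 3
= 858 * 3
= 2574

2574


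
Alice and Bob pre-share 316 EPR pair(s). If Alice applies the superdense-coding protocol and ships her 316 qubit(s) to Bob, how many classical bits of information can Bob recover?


Superdense coding allows 2 classical bits per shared entangled pair.
316 pair(s) -> 2 * 316 = 632 classical bits

632


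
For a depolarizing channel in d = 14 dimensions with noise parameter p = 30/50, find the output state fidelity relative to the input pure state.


F = (1-p) + p/d
= (1 - 0.6000) + 0.6000/14
= 0.4000 + 0.0429
= 0.4429

0.4429


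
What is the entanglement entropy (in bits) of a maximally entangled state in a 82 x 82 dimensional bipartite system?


For a maximally entangled state in d x d:
S = log2(d) = log2(82)
= 6.3576

6.3576


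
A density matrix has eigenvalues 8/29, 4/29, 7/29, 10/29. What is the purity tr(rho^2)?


tr(rho^2) = sum of eigenvalues squared
= (8/29)^2 + (4/29)^2 + (7/29)^2 + (10/29)^2
= (64 + 16 + 49 + 100) / 841
= 229/841
= 0.2723

0.2723


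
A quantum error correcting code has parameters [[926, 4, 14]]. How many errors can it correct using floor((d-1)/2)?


Code parameters: [[926, 4, 14]], distance d = 14.
Number of correctable errors = floor((d-1)/2)
= floor((14 - 1)/2)
= floor(13/2)
= 6

6


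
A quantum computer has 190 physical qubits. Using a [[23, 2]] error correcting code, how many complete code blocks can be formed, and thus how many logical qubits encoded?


Each code block uses 23 physical qubits for 2 logical qubit(s).
Number of complete blocks = floor(190 / 23) = 8
Logical qubits = 8 * 2
= 16

16


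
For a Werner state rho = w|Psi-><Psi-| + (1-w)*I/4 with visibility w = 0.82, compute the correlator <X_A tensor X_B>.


|Psi-> = (|01> - |10>)/sqrt(2)
For the pure Bell state, <X_A X_B> = -1 (Bell-state Pauli correlator).
The maximally-mixed part I/4 has tr(I/4 * P tensor P) = 0 for any traceless Pauli P.
So <X_A X_B>_rho = w * (-1) + (1 - w) * 0
= 0.82 * (-1)
= -0.8200

-0.8200


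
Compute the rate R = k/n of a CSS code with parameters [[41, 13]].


Code rate R = k/n
= 13/41
= 0.3171

0.3171


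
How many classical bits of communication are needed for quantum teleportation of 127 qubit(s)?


Quantum teleportation requires 2 classical bits per qubit teleported.
127 qubit(s) -> 2 * 127 = 254 classical bits

254


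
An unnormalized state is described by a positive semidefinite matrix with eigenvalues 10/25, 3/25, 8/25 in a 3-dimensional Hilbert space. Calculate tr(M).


tr(M) = sum of eigenvalues
= 10/25 + 3/25 + 8/25
= 21/25
= 0.8400

0.8400


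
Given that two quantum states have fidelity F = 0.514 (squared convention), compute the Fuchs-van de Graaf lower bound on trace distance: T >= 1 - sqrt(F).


Fuchs-van de Graaf (squared-fidelity convention): 1 - sqrt(F) <= T <= sqrt(1 - F).
Lower bound: T >= 1 - sqrt(F)
sqrt(F) = sqrt(0.514) = 0.7169
T >= 1 - 0.7169
T >= 0.2831

0.2831


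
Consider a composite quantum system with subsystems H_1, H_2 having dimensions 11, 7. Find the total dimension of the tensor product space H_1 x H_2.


dim(H_1 x H_2) = 11 * 7
= 77

77


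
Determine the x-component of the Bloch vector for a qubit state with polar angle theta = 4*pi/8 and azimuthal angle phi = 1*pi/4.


theta = 1.5708, phi = 0.7854
r_x = sin(theta)*cos(phi) = 1.0000 * 0.7071
r_x = 0.7071

0.7071


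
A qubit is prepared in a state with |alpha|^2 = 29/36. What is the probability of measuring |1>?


|alpha|^2 = 29/36 = 0.8056
|beta|^2 = 1 - 29/36 = 7/36 = 0.1944
P(|1>) = |beta|^2 = 0.1944

0.1944


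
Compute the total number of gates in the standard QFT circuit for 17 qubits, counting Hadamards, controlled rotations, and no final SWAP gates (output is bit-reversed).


Hadamard gates: 17
Controlled rotations: n*(n-1)/2 = 17*16/2 = 136
SWAP gates: 0 (omitted)
Total = 17 + 136
= 153

153


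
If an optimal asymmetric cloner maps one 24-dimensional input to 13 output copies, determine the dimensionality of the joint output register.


Output space = H^(tensor 13) where dim(H) = 24
dim = 24^13
= 576 (after 2 factors)
= 13824 (after 3 factors)
= 331776 (after 4 factors)
= 7962624 (after 5 factors)
= 191102976 (after 6 factors)
= 4586471424 (after 7 factors)
= 110075314176 (after 8 factors)
= 2641807540224 (after 9 factors)
= 63403380965376 (after 10 factors)
= 1521681143169024 (after 11 factors)
= 36520347436056576 (after 12 factors)
= 876488338465357824 (after 13 factors)
= 876488338465357824

876488338465357824


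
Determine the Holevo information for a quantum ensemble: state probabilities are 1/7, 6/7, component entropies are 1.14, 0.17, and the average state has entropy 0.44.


chi = S(rho) - sum_i p_i * S(rho_i)
Weighted entropy = 1/7 * 1.14 + 6/7 * 0.17
= 0.3086
chi = 0.44 - 0.3086
= 0.1314

0.1314


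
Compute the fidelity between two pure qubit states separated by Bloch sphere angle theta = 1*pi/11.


For states separated by angle theta on Bloch sphere:
F = cos^2(theta/2)
theta = 1*pi/11 = 0.2856
theta/2 = 0.1428
cos(theta/2) = 0.9898
F = 0.9797

0.9797


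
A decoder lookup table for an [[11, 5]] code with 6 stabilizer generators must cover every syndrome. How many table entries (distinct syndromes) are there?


Each stabilizer generator gives a binary (+1 or -1) measurement outcome.
With 6 independent generators:
Total syndromes = 2^6
= 64

64


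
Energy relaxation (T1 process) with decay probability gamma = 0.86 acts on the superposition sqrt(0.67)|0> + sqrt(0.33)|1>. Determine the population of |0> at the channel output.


For amplitude damping with parameter gamma on state sqrt(a)|0> + sqrt(b)|1>:
alpha^2 = 0.67, beta^2 = 0.33
P(|0>) = alpha^2 + gamma * beta^2
= 0.67 + 0.86 * 0.33
= 0.67 + 0.2838
= 0.9538

0.9538


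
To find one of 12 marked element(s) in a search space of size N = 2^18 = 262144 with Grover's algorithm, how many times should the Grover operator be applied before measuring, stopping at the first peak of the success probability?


After j Grover iterations the success probability is P(j) = sin^2((2j+1)*theta), where sin(theta) = sqrt(k/N).
N = 2^18 = 262144, k = 12
sin(theta) = sqrt(k/N) = 0.006765823467
theta = arcsin(sqrt(k/N)) = 0.006765875087 rad
P(j) reaches its first maximum when (2j+1)*theta is as close as possible to pi/2, i.e. j = round(pi/(4*theta) - 1/2).
pi/(4*theta) - 1/2 = 115.5823
(For comparison, the common estimate pi/4 * sqrt(N/k) = 116.0832; the exact maximiser is used here.)
Optimal iterations = 116

116


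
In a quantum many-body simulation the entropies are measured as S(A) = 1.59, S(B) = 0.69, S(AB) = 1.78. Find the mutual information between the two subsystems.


I(A:B) = S(A) + S(B) - S(AB)
= 1.59 + 0.69 - 1.78
= 0.5000

0.5000


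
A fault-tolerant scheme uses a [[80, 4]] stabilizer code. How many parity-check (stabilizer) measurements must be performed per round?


For an [[n,k]] stabilizer code:
Number of stabilizer generators = n - k
= 80 - 4
= 76

76


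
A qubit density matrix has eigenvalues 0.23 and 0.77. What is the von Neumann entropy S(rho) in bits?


S = -p*log2(p) - (1-p)*log2(1-p)
p = 0.2300, 1-p = 0.7700
= -0.2300 * log2(0.2300) - 0.7700 * log2(0.7700)
= -(-0.4877) - (-0.2903)
= 0.7780

0.7780


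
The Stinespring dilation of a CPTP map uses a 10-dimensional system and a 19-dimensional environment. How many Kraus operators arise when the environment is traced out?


Tracing out the environment in an orthonormal basis {|i>_E} gives Kraus operators K_i = <i|_E U |0>_E.
Number of Kraus operators = dim(H_env) = d_env
= 19

19


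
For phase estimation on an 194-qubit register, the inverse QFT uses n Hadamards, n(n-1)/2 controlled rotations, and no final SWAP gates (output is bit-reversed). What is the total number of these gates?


Hadamard gates: 194
Controlled rotations: n*(n-1)/2 = 194*193/2 = 18721
SWAP gates: 0 (omitted)
Total = 194 + 18721
= 18915

18915


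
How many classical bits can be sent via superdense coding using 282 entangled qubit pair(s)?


Superdense coding allows 2 classical bits per shared entangled pair.
282 pair(s) -> 2 * 282 = 564 classical bits

564


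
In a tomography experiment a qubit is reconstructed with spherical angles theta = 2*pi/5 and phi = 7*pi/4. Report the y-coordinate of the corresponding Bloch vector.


theta = 1.2566, phi = 5.4978
r_y = sin(theta)*sin(phi) = 0.9511 * -0.7071
r_y = -0.6725

-0.6725


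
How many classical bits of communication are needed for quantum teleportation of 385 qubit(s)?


Quantum teleportation requires 2 classical bits per qubit teleported.
385 qubit(s) -> 2 * 385 = 770 classical bits

770


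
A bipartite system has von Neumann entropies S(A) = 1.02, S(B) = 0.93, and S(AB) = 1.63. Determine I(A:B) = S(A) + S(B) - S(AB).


I(A:B) = S(A) + S(B) - S(AB)
= 1.02 + 0.93 - 1.63
= 0.3200

0.3200


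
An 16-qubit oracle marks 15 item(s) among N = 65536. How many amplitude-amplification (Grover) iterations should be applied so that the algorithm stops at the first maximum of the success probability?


After j Grover iterations the success probability is P(j) = sin^2((2j+1)*theta), where sin(theta) = sqrt(k/N).
N = 2^16 = 65536, k = 15
sin(theta) = sqrt(k/N) = 0.0151288412
theta = arcsin(sqrt(k/N)) = 0.01512941838 rad
P(j) reaches its first maximum when (2j+1)*theta is as close as possible to pi/2, i.e. j = round(pi/(4*theta) - 1/2).
pi/(4*theta) - 1/2 = 51.4120
(For comparison, the common estimate pi/4 * sqrt(N/k) = 51.9140; the exact maximiser is used here.)
Optimal iterations = 51

51


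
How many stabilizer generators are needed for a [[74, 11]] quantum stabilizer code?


For an [[n,k]] stabilizer code:
Number of stabilizer generators = n - k
= 74 - 11
= 63

63


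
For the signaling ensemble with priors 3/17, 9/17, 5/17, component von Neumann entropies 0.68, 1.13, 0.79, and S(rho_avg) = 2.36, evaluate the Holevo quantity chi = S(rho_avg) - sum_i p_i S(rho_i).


chi = S(rho) - sum_i p_i * S(rho_i)
Weighted entropy = 3/17 * 0.68 + 9/17 * 1.13 + 5/17 * 0.79
= 0.9506
chi = 2.36 - 0.9506
= 1.4094

1.4094


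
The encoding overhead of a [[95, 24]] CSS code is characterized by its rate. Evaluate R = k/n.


Code rate R = k/n
= 24/95
= 0.2526

0.2526
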